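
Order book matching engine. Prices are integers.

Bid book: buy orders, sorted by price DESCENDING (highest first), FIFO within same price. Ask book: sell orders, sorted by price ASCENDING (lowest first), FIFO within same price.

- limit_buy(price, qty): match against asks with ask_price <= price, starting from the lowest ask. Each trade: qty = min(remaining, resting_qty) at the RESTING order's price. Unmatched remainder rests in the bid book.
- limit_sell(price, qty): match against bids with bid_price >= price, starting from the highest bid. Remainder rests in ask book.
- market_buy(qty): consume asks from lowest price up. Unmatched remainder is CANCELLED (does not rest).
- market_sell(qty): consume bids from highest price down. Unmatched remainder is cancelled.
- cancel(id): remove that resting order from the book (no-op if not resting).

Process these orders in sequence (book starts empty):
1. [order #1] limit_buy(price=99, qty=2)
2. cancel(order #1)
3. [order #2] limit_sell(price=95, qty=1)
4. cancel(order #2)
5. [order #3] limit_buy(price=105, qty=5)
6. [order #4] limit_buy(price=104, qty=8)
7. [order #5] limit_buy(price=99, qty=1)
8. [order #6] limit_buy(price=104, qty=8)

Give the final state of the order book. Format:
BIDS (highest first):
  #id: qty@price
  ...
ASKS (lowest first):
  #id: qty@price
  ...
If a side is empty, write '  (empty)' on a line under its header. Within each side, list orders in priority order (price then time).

After op 1 [order #1] limit_buy(price=99, qty=2): fills=none; bids=[#1:2@99] asks=[-]
After op 2 cancel(order #1): fills=none; bids=[-] asks=[-]
After op 3 [order #2] limit_sell(price=95, qty=1): fills=none; bids=[-] asks=[#2:1@95]
After op 4 cancel(order #2): fills=none; bids=[-] asks=[-]
After op 5 [order #3] limit_buy(price=105, qty=5): fills=none; bids=[#3:5@105] asks=[-]
After op 6 [order #4] limit_buy(price=104, qty=8): fills=none; bids=[#3:5@105 #4:8@104] asks=[-]
After op 7 [order #5] limit_buy(price=99, qty=1): fills=none; bids=[#3:5@105 #4:8@104 #5:1@99] asks=[-]
After op 8 [order #6] limit_buy(price=104, qty=8): fills=none; bids=[#3:5@105 #4:8@104 #6:8@104 #5:1@99] asks=[-]

Answer: BIDS (highest first):
  #3: 5@105
  #4: 8@104
  #6: 8@104
  #5: 1@99
ASKS (lowest first):
  (empty)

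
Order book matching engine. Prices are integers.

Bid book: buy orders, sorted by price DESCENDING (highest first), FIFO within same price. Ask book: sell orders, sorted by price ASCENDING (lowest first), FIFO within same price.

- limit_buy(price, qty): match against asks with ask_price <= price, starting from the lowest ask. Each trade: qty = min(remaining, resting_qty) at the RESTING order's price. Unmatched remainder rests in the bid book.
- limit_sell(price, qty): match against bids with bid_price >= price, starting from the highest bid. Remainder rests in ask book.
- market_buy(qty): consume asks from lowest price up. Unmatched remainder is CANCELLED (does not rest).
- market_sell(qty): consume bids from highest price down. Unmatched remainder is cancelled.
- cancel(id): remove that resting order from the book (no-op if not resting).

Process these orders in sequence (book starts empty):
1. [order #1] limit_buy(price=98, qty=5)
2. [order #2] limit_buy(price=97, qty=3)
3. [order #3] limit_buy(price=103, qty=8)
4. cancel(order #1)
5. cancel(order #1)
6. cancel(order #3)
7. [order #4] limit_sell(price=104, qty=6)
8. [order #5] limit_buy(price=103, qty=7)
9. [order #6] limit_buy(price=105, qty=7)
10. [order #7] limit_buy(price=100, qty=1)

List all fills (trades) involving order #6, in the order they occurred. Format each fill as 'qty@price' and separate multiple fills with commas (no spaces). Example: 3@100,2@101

After op 1 [order #1] limit_buy(price=98, qty=5): fills=none; bids=[#1:5@98] asks=[-]
After op 2 [order #2] limit_buy(price=97, qty=3): fills=none; bids=[#1:5@98 #2:3@97] asks=[-]
After op 3 [order #3] limit_buy(price=103, qty=8): fills=none; bids=[#3:8@103 #1:5@98 #2:3@97] asks=[-]
After op 4 cancel(order #1): fills=none; bids=[#3:8@103 #2:3@97] asks=[-]
After op 5 cancel(order #1): fills=none; bids=[#3:8@103 #2:3@97] asks=[-]
After op 6 cancel(order #3): fills=none; bids=[#2:3@97] asks=[-]
After op 7 [order #4] limit_sell(price=104, qty=6): fills=none; bids=[#2:3@97] asks=[#4:6@104]
After op 8 [order #5] limit_buy(price=103, qty=7): fills=none; bids=[#5:7@103 #2:3@97] asks=[#4:6@104]
After op 9 [order #6] limit_buy(price=105, qty=7): fills=#6x#4:6@104; bids=[#6:1@105 #5:7@103 #2:3@97] asks=[-]
After op 10 [order #7] limit_buy(price=100, qty=1): fills=none; bids=[#6:1@105 #5:7@103 #7:1@100 #2:3@97] asks=[-]

Answer: 6@104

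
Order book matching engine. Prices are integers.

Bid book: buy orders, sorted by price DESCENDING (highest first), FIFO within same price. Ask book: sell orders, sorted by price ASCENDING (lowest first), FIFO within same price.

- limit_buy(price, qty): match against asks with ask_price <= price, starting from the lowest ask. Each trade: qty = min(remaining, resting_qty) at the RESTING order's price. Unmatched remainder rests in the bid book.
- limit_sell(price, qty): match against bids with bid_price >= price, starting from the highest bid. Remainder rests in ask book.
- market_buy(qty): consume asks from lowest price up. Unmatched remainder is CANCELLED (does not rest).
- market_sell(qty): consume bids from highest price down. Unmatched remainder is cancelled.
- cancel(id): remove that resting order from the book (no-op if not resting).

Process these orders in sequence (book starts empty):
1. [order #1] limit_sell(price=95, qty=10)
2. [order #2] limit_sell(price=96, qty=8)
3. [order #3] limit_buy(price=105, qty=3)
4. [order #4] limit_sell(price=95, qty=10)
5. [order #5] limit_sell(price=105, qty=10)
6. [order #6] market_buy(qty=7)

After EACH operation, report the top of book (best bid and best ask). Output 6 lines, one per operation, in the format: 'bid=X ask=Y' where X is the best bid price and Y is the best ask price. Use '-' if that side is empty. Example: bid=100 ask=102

Answer: bid=- ask=95
bid=- ask=95
bid=- ask=95
bid=- ask=95
bid=- ask=95
bid=- ask=95

Derivation:
After op 1 [order #1] limit_sell(price=95, qty=10): fills=none; bids=[-] asks=[#1:10@95]
After op 2 [order #2] limit_sell(price=96, qty=8): fills=none; bids=[-] asks=[#1:10@95 #2:8@96]
After op 3 [order #3] limit_buy(price=105, qty=3): fills=#3x#1:3@95; bids=[-] asks=[#1:7@95 #2:8@96]
After op 4 [order #4] limit_sell(price=95, qty=10): fills=none; bids=[-] asks=[#1:7@95 #4:10@95 #2:8@96]
After op 5 [order #5] limit_sell(price=105, qty=10): fills=none; bids=[-] asks=[#1:7@95 #4:10@95 #2:8@96 #5:10@105]
After op 6 [order #6] market_buy(qty=7): fills=#6x#1:7@95; bids=[-] asks=[#4:10@95 #2:8@96 #5:10@105]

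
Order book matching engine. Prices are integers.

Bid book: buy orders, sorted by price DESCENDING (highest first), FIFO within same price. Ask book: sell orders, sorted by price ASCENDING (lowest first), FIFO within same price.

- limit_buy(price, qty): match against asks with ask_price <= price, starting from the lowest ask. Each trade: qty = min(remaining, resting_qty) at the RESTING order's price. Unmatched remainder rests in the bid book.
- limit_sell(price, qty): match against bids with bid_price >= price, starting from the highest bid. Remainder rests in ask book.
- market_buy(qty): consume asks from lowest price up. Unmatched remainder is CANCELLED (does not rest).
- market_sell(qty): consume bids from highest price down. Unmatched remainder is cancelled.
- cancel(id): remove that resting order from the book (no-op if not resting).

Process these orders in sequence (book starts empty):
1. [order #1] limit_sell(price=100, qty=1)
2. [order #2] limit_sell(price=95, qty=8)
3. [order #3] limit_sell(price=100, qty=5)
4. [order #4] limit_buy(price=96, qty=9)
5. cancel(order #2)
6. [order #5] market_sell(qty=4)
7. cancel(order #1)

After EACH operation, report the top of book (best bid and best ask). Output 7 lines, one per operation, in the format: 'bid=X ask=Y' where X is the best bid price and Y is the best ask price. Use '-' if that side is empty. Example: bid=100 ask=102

Answer: bid=- ask=100
bid=- ask=95
bid=- ask=95
bid=96 ask=100
bid=96 ask=100
bid=- ask=100
bid=- ask=100

Derivation:
After op 1 [order #1] limit_sell(price=100, qty=1): fills=none; bids=[-] asks=[#1:1@100]
After op 2 [order #2] limit_sell(price=95, qty=8): fills=none; bids=[-] asks=[#2:8@95 #1:1@100]
After op 3 [order #3] limit_sell(price=100, qty=5): fills=none; bids=[-] asks=[#2:8@95 #1:1@100 #3:5@100]
After op 4 [order #4] limit_buy(price=96, qty=9): fills=#4x#2:8@95; bids=[#4:1@96] asks=[#1:1@100 #3:5@100]
After op 5 cancel(order #2): fills=none; bids=[#4:1@96] asks=[#1:1@100 #3:5@100]
After op 6 [order #5] market_sell(qty=4): fills=#4x#5:1@96; bids=[-] asks=[#1:1@100 #3:5@100]
After op 7 cancel(order #1): fills=none; bids=[-] asks=[#3:5@100]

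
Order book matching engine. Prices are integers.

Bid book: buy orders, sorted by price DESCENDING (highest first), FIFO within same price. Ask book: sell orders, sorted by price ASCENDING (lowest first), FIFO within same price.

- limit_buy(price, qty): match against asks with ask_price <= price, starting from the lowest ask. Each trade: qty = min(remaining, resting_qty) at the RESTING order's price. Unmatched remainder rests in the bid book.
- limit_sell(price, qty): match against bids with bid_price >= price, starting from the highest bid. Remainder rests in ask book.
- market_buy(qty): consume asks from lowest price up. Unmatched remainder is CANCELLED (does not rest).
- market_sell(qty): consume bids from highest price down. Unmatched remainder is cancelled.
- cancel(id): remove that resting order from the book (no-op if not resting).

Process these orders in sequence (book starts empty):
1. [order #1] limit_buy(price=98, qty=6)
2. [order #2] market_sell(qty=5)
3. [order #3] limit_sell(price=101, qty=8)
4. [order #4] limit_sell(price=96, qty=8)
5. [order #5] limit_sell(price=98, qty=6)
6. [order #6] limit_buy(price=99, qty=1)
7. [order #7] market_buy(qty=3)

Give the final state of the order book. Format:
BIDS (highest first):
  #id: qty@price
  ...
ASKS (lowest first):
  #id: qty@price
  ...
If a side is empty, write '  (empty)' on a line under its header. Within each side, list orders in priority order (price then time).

Answer: BIDS (highest first):
  (empty)
ASKS (lowest first):
  #4: 3@96
  #5: 6@98
  #3: 8@101

Derivation:
After op 1 [order #1] limit_buy(price=98, qty=6): fills=none; bids=[#1:6@98] asks=[-]
After op 2 [order #2] market_sell(qty=5): fills=#1x#2:5@98; bids=[#1:1@98] asks=[-]
After op 3 [order #3] limit_sell(price=101, qty=8): fills=none; bids=[#1:1@98] asks=[#3:8@101]
After op 4 [order #4] limit_sell(price=96, qty=8): fills=#1x#4:1@98; bids=[-] asks=[#4:7@96 #3:8@101]
After op 5 [order #5] limit_sell(price=98, qty=6): fills=none; bids=[-] asks=[#4:7@96 #5:6@98 #3:8@101]
After op 6 [order #6] limit_buy(price=99, qty=1): fills=#6x#4:1@96; bids=[-] asks=[#4:6@96 #5:6@98 #3:8@101]
After op 7 [order #7] market_buy(qty=3): fills=#7x#4:3@96; bids=[-] asks=[#4:3@96 #5:6@98 #3:8@101]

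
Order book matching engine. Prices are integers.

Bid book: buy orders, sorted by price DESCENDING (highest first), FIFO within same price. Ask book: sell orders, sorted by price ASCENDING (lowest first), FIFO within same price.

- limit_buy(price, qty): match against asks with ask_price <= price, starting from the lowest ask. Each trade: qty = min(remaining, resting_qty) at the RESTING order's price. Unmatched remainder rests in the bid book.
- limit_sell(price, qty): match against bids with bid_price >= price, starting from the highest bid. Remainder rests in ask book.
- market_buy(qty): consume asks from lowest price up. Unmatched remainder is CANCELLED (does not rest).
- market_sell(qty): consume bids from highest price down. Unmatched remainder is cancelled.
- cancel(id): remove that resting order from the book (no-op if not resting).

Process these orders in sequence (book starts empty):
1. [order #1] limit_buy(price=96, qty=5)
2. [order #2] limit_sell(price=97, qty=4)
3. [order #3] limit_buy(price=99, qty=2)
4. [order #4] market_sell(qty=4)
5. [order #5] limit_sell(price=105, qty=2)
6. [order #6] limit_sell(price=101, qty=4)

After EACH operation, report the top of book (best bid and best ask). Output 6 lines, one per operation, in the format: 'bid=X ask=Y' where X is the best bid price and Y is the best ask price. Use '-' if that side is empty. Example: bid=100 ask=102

After op 1 [order #1] limit_buy(price=96, qty=5): fills=none; bids=[#1:5@96] asks=[-]
After op 2 [order #2] limit_sell(price=97, qty=4): fills=none; bids=[#1:5@96] asks=[#2:4@97]
After op 3 [order #3] limit_buy(price=99, qty=2): fills=#3x#2:2@97; bids=[#1:5@96] asks=[#2:2@97]
After op 4 [order #4] market_sell(qty=4): fills=#1x#4:4@96; bids=[#1:1@96] asks=[#2:2@97]
After op 5 [order #5] limit_sell(price=105, qty=2): fills=none; bids=[#1:1@96] asks=[#2:2@97 #5:2@105]
After op 6 [order #6] limit_sell(price=101, qty=4): fills=none; bids=[#1:1@96] asks=[#2:2@97 #6:4@101 #5:2@105]

Answer: bid=96 ask=-
bid=96 ask=97
bid=96 ask=97
bid=96 ask=97
bid=96 ask=97
bid=96 ask=97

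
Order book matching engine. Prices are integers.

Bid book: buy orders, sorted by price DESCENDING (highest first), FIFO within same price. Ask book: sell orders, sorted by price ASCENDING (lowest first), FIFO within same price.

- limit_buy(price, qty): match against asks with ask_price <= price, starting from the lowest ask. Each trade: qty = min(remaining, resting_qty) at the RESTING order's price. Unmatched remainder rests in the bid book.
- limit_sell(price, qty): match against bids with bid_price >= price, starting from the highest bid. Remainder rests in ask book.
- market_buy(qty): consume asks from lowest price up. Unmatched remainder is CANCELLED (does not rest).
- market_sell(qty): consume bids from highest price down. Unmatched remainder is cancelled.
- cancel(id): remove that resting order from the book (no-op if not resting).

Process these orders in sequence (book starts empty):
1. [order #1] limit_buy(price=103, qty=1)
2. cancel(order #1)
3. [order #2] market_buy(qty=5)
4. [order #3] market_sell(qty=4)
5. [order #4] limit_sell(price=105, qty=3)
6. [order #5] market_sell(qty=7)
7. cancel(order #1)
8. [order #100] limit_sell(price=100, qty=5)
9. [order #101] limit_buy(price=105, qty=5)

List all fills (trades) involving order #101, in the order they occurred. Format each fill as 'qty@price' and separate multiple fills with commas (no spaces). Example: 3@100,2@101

Answer: 5@100

Derivation:
After op 1 [order #1] limit_buy(price=103, qty=1): fills=none; bids=[#1:1@103] asks=[-]
After op 2 cancel(order #1): fills=none; bids=[-] asks=[-]
After op 3 [order #2] market_buy(qty=5): fills=none; bids=[-] asks=[-]
After op 4 [order #3] market_sell(qty=4): fills=none; bids=[-] asks=[-]
After op 5 [order #4] limit_sell(price=105, qty=3): fills=none; bids=[-] asks=[#4:3@105]
After op 6 [order #5] market_sell(qty=7): fills=none; bids=[-] asks=[#4:3@105]
After op 7 cancel(order #1): fills=none; bids=[-] asks=[#4:3@105]
After op 8 [order #100] limit_sell(price=100, qty=5): fills=none; bids=[-] asks=[#100:5@100 #4:3@105]
After op 9 [order #101] limit_buy(price=105, qty=5): fills=#101x#100:5@100; bids=[-] asks=[#4:3@105]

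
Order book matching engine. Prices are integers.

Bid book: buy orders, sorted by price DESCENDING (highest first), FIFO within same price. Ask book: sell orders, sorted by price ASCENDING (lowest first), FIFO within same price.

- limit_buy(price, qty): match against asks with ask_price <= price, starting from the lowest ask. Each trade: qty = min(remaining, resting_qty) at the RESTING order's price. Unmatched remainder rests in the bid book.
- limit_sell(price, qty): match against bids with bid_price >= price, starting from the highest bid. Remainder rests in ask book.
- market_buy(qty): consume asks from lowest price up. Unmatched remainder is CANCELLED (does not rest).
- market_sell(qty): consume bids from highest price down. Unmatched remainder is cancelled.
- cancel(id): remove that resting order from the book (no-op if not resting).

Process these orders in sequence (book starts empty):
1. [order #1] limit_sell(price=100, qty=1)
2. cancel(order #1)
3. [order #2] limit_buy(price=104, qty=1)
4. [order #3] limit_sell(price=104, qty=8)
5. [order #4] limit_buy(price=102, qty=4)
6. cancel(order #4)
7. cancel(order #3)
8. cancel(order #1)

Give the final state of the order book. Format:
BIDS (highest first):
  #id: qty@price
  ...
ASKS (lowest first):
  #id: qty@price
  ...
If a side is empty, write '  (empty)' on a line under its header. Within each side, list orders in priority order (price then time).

Answer: BIDS (highest first):
  (empty)
ASKS (lowest first):
  (empty)

Derivation:
After op 1 [order #1] limit_sell(price=100, qty=1): fills=none; bids=[-] asks=[#1:1@100]
After op 2 cancel(order #1): fills=none; bids=[-] asks=[-]
After op 3 [order #2] limit_buy(price=104, qty=1): fills=none; bids=[#2:1@104] asks=[-]
After op 4 [order #3] limit_sell(price=104, qty=8): fills=#2x#3:1@104; bids=[-] asks=[#3:7@104]
After op 5 [order #4] limit_buy(price=102, qty=4): fills=none; bids=[#4:4@102] asks=[#3:7@104]
After op 6 cancel(order #4): fills=none; bids=[-] asks=[#3:7@104]
After op 7 cancel(order #3): fills=none; bids=[-] asks=[-]
After op 8 cancel(order #1): fills=none; bids=[-] asks=[-]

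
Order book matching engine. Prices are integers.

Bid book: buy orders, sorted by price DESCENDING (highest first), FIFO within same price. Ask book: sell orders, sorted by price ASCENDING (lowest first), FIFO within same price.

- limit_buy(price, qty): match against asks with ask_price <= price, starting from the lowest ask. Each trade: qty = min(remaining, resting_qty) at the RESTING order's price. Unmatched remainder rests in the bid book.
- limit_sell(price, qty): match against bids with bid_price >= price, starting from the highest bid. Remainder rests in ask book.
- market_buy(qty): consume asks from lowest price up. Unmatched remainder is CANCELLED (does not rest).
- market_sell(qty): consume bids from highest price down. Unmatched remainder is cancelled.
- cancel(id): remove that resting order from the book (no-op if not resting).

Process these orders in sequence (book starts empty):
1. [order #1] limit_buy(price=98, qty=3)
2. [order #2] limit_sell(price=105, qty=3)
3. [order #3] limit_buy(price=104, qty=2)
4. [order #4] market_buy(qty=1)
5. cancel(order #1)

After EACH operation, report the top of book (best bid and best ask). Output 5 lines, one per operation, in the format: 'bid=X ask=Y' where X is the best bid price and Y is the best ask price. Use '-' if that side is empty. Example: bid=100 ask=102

After op 1 [order #1] limit_buy(price=98, qty=3): fills=none; bids=[#1:3@98] asks=[-]
After op 2 [order #2] limit_sell(price=105, qty=3): fills=none; bids=[#1:3@98] asks=[#2:3@105]
After op 3 [order #3] limit_buy(price=104, qty=2): fills=none; bids=[#3:2@104 #1:3@98] asks=[#2:3@105]
After op 4 [order #4] market_buy(qty=1): fills=#4x#2:1@105; bids=[#3:2@104 #1:3@98] asks=[#2:2@105]
After op 5 cancel(order #1): fills=none; bids=[#3:2@104] asks=[#2:2@105]

Answer: bid=98 ask=-
bid=98 ask=105
bid=104 ask=105
bid=104 ask=105
bid=104 ask=105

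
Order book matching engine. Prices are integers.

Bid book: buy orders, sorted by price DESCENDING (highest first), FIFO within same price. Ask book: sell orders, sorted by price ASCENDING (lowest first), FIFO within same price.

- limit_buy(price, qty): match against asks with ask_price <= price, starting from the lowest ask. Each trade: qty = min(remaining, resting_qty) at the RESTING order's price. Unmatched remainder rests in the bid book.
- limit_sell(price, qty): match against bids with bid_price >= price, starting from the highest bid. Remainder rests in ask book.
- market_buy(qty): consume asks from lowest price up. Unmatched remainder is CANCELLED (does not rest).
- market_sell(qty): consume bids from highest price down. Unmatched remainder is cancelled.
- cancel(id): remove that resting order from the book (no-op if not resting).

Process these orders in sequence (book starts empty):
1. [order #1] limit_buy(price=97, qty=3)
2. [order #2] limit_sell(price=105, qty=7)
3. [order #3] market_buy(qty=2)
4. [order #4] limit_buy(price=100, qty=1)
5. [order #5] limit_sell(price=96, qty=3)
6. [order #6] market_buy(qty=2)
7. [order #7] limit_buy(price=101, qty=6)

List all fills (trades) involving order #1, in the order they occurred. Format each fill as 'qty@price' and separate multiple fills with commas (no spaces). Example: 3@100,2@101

After op 1 [order #1] limit_buy(price=97, qty=3): fills=none; bids=[#1:3@97] asks=[-]
After op 2 [order #2] limit_sell(price=105, qty=7): fills=none; bids=[#1:3@97] asks=[#2:7@105]
After op 3 [order #3] market_buy(qty=2): fills=#3x#2:2@105; bids=[#1:3@97] asks=[#2:5@105]
After op 4 [order #4] limit_buy(price=100, qty=1): fills=none; bids=[#4:1@100 #1:3@97] asks=[#2:5@105]
After op 5 [order #5] limit_sell(price=96, qty=3): fills=#4x#5:1@100 #1x#5:2@97; bids=[#1:1@97] asks=[#2:5@105]
After op 6 [order #6] market_buy(qty=2): fills=#6x#2:2@105; bids=[#1:1@97] asks=[#2:3@105]
After op 7 [order #7] limit_buy(price=101, qty=6): fills=none; bids=[#7:6@101 #1:1@97] asks=[#2:3@105]

Answer: 2@97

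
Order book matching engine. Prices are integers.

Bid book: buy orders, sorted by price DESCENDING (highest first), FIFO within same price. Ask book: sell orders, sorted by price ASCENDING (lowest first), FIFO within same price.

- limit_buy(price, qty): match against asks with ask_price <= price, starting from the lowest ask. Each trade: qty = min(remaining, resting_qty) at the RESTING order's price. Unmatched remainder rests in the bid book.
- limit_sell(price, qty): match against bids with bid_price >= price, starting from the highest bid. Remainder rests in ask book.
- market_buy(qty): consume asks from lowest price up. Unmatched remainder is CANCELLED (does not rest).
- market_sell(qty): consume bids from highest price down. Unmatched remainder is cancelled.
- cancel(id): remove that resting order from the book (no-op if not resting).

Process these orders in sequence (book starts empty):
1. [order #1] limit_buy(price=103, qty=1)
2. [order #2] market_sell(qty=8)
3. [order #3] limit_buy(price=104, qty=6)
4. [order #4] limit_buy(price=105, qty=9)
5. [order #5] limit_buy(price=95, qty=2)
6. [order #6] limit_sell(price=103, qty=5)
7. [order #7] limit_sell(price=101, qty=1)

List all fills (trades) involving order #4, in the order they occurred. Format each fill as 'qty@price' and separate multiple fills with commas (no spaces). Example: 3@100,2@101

Answer: 5@105,1@105

Derivation:
After op 1 [order #1] limit_buy(price=103, qty=1): fills=none; bids=[#1:1@103] asks=[-]
After op 2 [order #2] market_sell(qty=8): fills=#1x#2:1@103; bids=[-] asks=[-]
After op 3 [order #3] limit_buy(price=104, qty=6): fills=none; bids=[#3:6@104] asks=[-]
After op 4 [order #4] limit_buy(price=105, qty=9): fills=none; bids=[#4:9@105 #3:6@104] asks=[-]
After op 5 [order #5] limit_buy(price=95, qty=2): fills=none; bids=[#4:9@105 #3:6@104 #5:2@95] asks=[-]
After op 6 [order #6] limit_sell(price=103, qty=5): fills=#4x#6:5@105; bids=[#4:4@105 #3:6@104 #5:2@95] asks=[-]
After op 7 [order #7] limit_sell(price=101, qty=1): fills=#4x#7:1@105; bids=[#4:3@105 #3:6@104 #5:2@95] asks=[-]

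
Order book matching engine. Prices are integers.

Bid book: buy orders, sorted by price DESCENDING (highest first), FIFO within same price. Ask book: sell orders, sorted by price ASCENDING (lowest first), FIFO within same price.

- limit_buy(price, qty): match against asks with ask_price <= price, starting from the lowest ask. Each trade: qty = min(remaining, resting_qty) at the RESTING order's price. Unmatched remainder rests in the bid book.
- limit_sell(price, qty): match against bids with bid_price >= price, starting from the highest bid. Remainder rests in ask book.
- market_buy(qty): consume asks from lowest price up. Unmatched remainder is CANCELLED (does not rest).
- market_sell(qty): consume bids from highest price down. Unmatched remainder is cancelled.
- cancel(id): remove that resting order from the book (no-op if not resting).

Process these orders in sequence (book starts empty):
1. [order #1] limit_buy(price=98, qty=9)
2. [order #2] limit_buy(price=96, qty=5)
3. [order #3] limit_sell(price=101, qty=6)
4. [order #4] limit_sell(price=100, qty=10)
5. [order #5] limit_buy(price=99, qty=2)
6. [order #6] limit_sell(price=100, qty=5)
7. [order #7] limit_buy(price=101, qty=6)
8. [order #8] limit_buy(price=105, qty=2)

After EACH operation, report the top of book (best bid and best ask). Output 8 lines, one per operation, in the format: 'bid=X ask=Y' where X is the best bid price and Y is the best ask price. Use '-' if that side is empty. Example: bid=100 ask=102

After op 1 [order #1] limit_buy(price=98, qty=9): fills=none; bids=[#1:9@98] asks=[-]
After op 2 [order #2] limit_buy(price=96, qty=5): fills=none; bids=[#1:9@98 #2:5@96] asks=[-]
After op 3 [order #3] limit_sell(price=101, qty=6): fills=none; bids=[#1:9@98 #2:5@96] asks=[#3:6@101]
After op 4 [order #4] limit_sell(price=100, qty=10): fills=none; bids=[#1:9@98 #2:5@96] asks=[#4:10@100 #3:6@101]
After op 5 [order #5] limit_buy(price=99, qty=2): fills=none; bids=[#5:2@99 #1:9@98 #2:5@96] asks=[#4:10@100 #3:6@101]
After op 6 [order #6] limit_sell(price=100, qty=5): fills=none; bids=[#5:2@99 #1:9@98 #2:5@96] asks=[#4:10@100 #6:5@100 #3:6@101]
After op 7 [order #7] limit_buy(price=101, qty=6): fills=#7x#4:6@100; bids=[#5:2@99 #1:9@98 #2:5@96] asks=[#4:4@100 #6:5@100 #3:6@101]
After op 8 [order #8] limit_buy(price=105, qty=2): fills=#8x#4:2@100; bids=[#5:2@99 #1:9@98 #2:5@96] asks=[#4:2@100 #6:5@100 #3:6@101]

Answer: bid=98 ask=-
bid=98 ask=-
bid=98 ask=101
bid=98 ask=100
bid=99 ask=100
bid=99 ask=100
bid=99 ask=100
bid=99 ask=100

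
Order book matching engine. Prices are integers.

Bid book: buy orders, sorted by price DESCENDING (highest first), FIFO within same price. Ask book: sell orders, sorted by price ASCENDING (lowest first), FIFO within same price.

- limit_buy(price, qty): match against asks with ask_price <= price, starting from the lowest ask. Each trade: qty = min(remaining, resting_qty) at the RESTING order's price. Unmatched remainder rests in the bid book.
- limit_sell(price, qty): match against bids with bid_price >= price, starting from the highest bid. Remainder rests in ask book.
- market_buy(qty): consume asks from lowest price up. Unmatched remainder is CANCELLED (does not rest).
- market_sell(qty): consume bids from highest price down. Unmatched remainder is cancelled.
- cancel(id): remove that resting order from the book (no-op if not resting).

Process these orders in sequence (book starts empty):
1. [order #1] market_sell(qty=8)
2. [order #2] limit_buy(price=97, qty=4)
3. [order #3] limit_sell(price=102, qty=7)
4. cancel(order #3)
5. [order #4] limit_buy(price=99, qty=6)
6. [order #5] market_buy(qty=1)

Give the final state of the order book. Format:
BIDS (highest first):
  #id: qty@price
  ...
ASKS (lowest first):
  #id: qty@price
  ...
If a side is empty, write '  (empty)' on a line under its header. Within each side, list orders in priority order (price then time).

After op 1 [order #1] market_sell(qty=8): fills=none; bids=[-] asks=[-]
After op 2 [order #2] limit_buy(price=97, qty=4): fills=none; bids=[#2:4@97] asks=[-]
After op 3 [order #3] limit_sell(price=102, qty=7): fills=none; bids=[#2:4@97] asks=[#3:7@102]
After op 4 cancel(order #3): fills=none; bids=[#2:4@97] asks=[-]
After op 5 [order #4] limit_buy(price=99, qty=6): fills=none; bids=[#4:6@99 #2:4@97] asks=[-]
After op 6 [order #5] market_buy(qty=1): fills=none; bids=[#4:6@99 #2:4@97] asks=[-]

Answer: BIDS (highest first):
  #4: 6@99
  #2: 4@97
ASKS (lowest first):
  (empty)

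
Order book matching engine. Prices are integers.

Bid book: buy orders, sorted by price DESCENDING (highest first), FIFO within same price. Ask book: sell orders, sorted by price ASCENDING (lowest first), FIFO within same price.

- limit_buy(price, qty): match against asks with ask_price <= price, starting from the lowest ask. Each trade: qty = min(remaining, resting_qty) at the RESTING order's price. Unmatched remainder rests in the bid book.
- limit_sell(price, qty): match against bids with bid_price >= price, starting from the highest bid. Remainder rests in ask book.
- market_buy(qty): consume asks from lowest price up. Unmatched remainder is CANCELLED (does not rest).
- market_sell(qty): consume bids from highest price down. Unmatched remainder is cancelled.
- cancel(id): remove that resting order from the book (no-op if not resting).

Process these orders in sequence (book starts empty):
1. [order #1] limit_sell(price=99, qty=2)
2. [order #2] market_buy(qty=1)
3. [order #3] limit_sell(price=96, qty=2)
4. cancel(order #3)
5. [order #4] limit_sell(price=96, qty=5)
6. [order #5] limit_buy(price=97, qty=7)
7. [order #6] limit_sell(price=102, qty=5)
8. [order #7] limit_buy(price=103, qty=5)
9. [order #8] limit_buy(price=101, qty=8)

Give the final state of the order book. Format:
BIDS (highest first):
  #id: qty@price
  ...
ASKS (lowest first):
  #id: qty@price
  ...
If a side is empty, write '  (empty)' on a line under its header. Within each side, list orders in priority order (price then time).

After op 1 [order #1] limit_sell(price=99, qty=2): fills=none; bids=[-] asks=[#1:2@99]
After op 2 [order #2] market_buy(qty=1): fills=#2x#1:1@99; bids=[-] asks=[#1:1@99]
After op 3 [order #3] limit_sell(price=96, qty=2): fills=none; bids=[-] asks=[#3:2@96 #1:1@99]
After op 4 cancel(order #3): fills=none; bids=[-] asks=[#1:1@99]
After op 5 [order #4] limit_sell(price=96, qty=5): fills=none; bids=[-] asks=[#4:5@96 #1:1@99]
After op 6 [order #5] limit_buy(price=97, qty=7): fills=#5x#4:5@96; bids=[#5:2@97] asks=[#1:1@99]
After op 7 [order #6] limit_sell(price=102, qty=5): fills=none; bids=[#5:2@97] asks=[#1:1@99 #6:5@102]
After op 8 [order #7] limit_buy(price=103, qty=5): fills=#7x#1:1@99 #7x#6:4@102; bids=[#5:2@97] asks=[#6:1@102]
After op 9 [order #8] limit_buy(price=101, qty=8): fills=none; bids=[#8:8@101 #5:2@97] asks=[#6:1@102]

Answer: BIDS (highest first):
  #8: 8@101
  #5: 2@97
ASKS (lowest first):
  #6: 1@102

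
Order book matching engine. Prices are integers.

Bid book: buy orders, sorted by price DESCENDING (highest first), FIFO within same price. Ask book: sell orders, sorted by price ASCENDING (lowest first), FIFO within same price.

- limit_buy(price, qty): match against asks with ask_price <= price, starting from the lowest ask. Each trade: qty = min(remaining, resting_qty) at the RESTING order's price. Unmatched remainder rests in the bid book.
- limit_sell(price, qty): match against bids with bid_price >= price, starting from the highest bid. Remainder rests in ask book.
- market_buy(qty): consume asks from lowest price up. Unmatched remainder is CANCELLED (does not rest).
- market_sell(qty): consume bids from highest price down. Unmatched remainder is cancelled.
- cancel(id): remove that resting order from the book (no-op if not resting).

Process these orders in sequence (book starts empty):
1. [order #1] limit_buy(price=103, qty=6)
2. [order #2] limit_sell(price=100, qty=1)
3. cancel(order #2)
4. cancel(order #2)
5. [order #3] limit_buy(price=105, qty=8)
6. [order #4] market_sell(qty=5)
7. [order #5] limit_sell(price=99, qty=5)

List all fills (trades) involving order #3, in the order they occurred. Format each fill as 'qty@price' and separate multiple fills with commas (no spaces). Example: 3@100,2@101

After op 1 [order #1] limit_buy(price=103, qty=6): fills=none; bids=[#1:6@103] asks=[-]
After op 2 [order #2] limit_sell(price=100, qty=1): fills=#1x#2:1@103; bids=[#1:5@103] asks=[-]
After op 3 cancel(order #2): fills=none; bids=[#1:5@103] asks=[-]
After op 4 cancel(order #2): fills=none; bids=[#1:5@103] asks=[-]
After op 5 [order #3] limit_buy(price=105, qty=8): fills=none; bids=[#3:8@105 #1:5@103] asks=[-]
After op 6 [order #4] market_sell(qty=5): fills=#3x#4:5@105; bids=[#3:3@105 #1:5@103] asks=[-]
After op 7 [order #5] limit_sell(price=99, qty=5): fills=#3x#5:3@105 #1x#5:2@103; bids=[#1:3@103] asks=[-]

Answer: 5@105,3@105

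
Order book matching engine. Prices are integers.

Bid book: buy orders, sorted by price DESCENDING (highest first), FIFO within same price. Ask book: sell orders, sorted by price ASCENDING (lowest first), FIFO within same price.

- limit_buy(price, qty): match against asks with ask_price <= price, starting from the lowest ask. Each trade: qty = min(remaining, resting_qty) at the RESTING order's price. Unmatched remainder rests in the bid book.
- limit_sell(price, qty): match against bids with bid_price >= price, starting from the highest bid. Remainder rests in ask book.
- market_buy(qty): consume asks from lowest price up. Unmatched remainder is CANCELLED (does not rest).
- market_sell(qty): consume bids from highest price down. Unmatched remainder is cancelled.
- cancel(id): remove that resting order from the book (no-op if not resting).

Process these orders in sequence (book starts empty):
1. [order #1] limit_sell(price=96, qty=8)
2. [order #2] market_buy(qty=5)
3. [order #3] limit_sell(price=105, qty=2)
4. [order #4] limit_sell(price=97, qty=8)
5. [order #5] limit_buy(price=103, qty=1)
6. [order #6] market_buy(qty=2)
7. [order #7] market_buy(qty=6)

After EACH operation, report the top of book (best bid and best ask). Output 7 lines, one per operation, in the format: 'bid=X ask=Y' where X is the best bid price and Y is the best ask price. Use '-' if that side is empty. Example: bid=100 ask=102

Answer: bid=- ask=96
bid=- ask=96
bid=- ask=96
bid=- ask=96
bid=- ask=96
bid=- ask=97
bid=- ask=97

Derivation:
After op 1 [order #1] limit_sell(price=96, qty=8): fills=none; bids=[-] asks=[#1:8@96]
After op 2 [order #2] market_buy(qty=5): fills=#2x#1:5@96; bids=[-] asks=[#1:3@96]
After op 3 [order #3] limit_sell(price=105, qty=2): fills=none; bids=[-] asks=[#1:3@96 #3:2@105]
After op 4 [order #4] limit_sell(price=97, qty=8): fills=none; bids=[-] asks=[#1:3@96 #4:8@97 #3:2@105]
After op 5 [order #5] limit_buy(price=103, qty=1): fills=#5x#1:1@96; bids=[-] asks=[#1:2@96 #4:8@97 #3:2@105]
After op 6 [order #6] market_buy(qty=2): fills=#6x#1:2@96; bids=[-] asks=[#4:8@97 #3:2@105]
After op 7 [order #7] market_buy(qty=6): fills=#7x#4:6@97; bids=[-] asks=[#4:2@97 #3:2@105]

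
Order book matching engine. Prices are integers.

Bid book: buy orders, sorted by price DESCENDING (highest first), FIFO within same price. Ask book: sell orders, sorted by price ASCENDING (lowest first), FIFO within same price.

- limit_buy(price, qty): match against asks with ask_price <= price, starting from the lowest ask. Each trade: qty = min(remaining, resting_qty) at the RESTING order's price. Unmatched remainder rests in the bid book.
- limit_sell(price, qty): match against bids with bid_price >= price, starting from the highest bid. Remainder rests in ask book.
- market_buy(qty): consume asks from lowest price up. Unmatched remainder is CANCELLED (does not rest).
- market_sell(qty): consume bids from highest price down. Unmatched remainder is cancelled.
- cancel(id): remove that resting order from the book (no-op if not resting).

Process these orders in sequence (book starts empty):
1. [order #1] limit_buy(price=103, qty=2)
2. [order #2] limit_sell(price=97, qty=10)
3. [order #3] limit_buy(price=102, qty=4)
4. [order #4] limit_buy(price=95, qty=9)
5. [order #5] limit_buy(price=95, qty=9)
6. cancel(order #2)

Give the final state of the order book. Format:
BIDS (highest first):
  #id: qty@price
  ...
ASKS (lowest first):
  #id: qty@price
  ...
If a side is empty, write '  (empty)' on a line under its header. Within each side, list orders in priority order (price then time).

Answer: BIDS (highest first):
  #4: 9@95
  #5: 9@95
ASKS (lowest first):
  (empty)

Derivation:
After op 1 [order #1] limit_buy(price=103, qty=2): fills=none; bids=[#1:2@103] asks=[-]
After op 2 [order #2] limit_sell(price=97, qty=10): fills=#1x#2:2@103; bids=[-] asks=[#2:8@97]
After op 3 [order #3] limit_buy(price=102, qty=4): fills=#3x#2:4@97; bids=[-] asks=[#2:4@97]
After op 4 [order #4] limit_buy(price=95, qty=9): fills=none; bids=[#4:9@95] asks=[#2:4@97]
After op 5 [order #5] limit_buy(price=95, qty=9): fills=none; bids=[#4:9@95 #5:9@95] asks=[#2:4@97]
After op 6 cancel(order #2): fills=none; bids=[#4:9@95 #5:9@95] asks=[-]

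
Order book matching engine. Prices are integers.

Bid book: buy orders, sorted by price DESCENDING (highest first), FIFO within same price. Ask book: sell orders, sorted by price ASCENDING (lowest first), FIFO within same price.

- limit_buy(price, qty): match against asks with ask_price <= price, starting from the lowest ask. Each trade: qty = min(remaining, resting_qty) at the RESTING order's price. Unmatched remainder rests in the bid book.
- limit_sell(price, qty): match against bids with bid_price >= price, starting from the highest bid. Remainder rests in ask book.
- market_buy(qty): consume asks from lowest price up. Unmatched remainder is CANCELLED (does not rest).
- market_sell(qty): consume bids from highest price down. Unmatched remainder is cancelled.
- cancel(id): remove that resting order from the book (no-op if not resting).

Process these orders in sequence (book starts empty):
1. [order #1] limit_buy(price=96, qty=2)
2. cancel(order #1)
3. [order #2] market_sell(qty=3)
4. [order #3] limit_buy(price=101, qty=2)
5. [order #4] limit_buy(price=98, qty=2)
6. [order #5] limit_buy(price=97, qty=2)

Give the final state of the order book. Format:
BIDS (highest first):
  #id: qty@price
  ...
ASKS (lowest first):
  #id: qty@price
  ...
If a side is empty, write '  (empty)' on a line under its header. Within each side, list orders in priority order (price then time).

Answer: BIDS (highest first):
  #3: 2@101
  #4: 2@98
  #5: 2@97
ASKS (lowest first):
  (empty)

Derivation:
After op 1 [order #1] limit_buy(price=96, qty=2): fills=none; bids=[#1:2@96] asks=[-]
After op 2 cancel(order #1): fills=none; bids=[-] asks=[-]
After op 3 [order #2] market_sell(qty=3): fills=none; bids=[-] asks=[-]
After op 4 [order #3] limit_buy(price=101, qty=2): fills=none; bids=[#3:2@101] asks=[-]
After op 5 [order #4] limit_buy(price=98, qty=2): fills=none; bids=[#3:2@101 #4:2@98] asks=[-]
After op 6 [order #5] limit_buy(price=97, qty=2): fills=none; bids=[#3:2@101 #4:2@98 #5:2@97] asks=[-]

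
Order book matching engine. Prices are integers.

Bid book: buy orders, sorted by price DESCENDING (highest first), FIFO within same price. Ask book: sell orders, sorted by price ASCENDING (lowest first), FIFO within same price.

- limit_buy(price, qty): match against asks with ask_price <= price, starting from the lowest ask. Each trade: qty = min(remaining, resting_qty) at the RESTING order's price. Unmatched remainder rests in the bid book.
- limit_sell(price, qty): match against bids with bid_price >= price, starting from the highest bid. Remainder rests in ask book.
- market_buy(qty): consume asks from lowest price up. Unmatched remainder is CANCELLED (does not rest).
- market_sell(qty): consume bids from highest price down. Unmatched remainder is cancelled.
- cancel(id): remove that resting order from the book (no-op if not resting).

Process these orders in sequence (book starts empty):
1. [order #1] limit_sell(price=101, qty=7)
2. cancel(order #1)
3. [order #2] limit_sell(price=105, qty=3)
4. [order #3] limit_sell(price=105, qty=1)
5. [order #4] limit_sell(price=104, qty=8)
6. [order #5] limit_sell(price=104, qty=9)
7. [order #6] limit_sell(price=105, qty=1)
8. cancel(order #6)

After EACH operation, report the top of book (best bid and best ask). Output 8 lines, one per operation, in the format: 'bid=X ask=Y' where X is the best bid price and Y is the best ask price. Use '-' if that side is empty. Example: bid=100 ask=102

After op 1 [order #1] limit_sell(price=101, qty=7): fills=none; bids=[-] asks=[#1:7@101]
After op 2 cancel(order #1): fills=none; bids=[-] asks=[-]
After op 3 [order #2] limit_sell(price=105, qty=3): fills=none; bids=[-] asks=[#2:3@105]
After op 4 [order #3] limit_sell(price=105, qty=1): fills=none; bids=[-] asks=[#2:3@105 #3:1@105]
After op 5 [order #4] limit_sell(price=104, qty=8): fills=none; bids=[-] asks=[#4:8@104 #2:3@105 #3:1@105]
After op 6 [order #5] limit_sell(price=104, qty=9): fills=none; bids=[-] asks=[#4:8@104 #5:9@104 #2:3@105 #3:1@105]
After op 7 [order #6] limit_sell(price=105, qty=1): fills=none; bids=[-] asks=[#4:8@104 #5:9@104 #2:3@105 #3:1@105 #6:1@105]
After op 8 cancel(order #6): fills=none; bids=[-] asks=[#4:8@104 #5:9@104 #2:3@105 #3:1@105]

Answer: bid=- ask=101
bid=- ask=-
bid=- ask=105
bid=- ask=105
bid=- ask=104
bid=- ask=104
bid=- ask=104
bid=- ask=104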